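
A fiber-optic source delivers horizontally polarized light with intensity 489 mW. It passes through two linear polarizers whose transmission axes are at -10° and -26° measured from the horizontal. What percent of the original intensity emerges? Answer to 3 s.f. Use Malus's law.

≈ 89.6%

By Malus's law, I₁ = 489 mW · cos²(10°) = 474.3 mW.
I₂ = I₁ · cos²(16°) = 474.3 · 0.924 = 438.2 mW.
That is 89.62% of the incident intensity.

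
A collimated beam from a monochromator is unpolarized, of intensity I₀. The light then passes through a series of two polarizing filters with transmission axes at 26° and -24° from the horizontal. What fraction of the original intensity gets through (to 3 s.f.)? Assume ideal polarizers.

Unpolarized light through the first polarizer → I₁ = ½ I₀, now polarized at 26°.
I₂ = I₁ cos²(-24° − 26°) = 0.5 I₀ · cos²(50°) = 0.2066 I₀.
Transmitted fraction = 0.2066.

≈ 0.207 I₀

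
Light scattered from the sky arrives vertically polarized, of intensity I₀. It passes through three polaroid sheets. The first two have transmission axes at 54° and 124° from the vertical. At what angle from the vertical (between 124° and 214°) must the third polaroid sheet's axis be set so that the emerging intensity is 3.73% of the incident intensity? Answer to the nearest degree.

θ ≈ 140°

By Malus's law, I₁ = I₀ cos²(54° − 0°) = I₀ cos²(54°) = 0.3455 I₀.
I₂ = I₁ cos²(124° − 54°) = 0.3455 I₀ · cos²(70°) = 0.04041 I₀.
Need I₃/I₀ = 0.0373, so cos²(θ − 124°) = 0.0373 / 0.04041 = 0.9229.
θ − 124° = arccos(√0.9229) = 16.1°, giving θ ≈ 124 + 16.1 = 140.1°.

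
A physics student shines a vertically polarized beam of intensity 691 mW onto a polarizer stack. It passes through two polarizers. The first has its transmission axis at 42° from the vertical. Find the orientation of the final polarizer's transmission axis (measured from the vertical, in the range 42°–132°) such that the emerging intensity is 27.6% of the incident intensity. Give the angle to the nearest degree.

θ ≈ 87°

I₁ = I₀ cos²(42° − 0°) = I₀ cos²(42°) = 0.5523 I₀.
Need I₂/I₀ = 0.276, so cos²(θ − 42°) = 0.276 / 0.5523 = 0.4998.
θ − 42° = arccos(√0.4998) = 45.0°, giving θ ≈ 42 + 45.0 = 87.0°.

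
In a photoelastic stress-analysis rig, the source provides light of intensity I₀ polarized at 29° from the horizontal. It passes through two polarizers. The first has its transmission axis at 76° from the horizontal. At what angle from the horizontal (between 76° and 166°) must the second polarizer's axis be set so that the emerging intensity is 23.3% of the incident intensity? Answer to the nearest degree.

θ ≈ 121°

I₁ = I₀ cos²(76° − 29°) = I₀ cos²(47°) = 0.4651 I₀.
Need I₂/I₀ = 0.233, so cos²(θ − 76°) = 0.233 / 0.4651 = 0.5009.
θ − 76° = arccos(√0.5009) = 44.9°, giving θ ≈ 76 + 44.9 = 120.9°.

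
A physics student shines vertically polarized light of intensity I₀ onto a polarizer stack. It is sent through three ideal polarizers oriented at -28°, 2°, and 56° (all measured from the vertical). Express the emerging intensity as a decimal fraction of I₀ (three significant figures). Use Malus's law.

≈ 0.202 I₀

By Malus's law, I₁ = I₀ cos²(-28° − 0°) = I₀ cos²(28°) = 0.7796 I₀.
I₂ = I₁ cos²(2° + 28°) = 0.7796 I₀ · cos²(30°) = 0.5847 I₀.
I₃ = I₂ cos²(56° − 2°) = 0.5847 I₀ · cos²(54°) = 0.202 I₀.
Transmitted fraction = 0.202.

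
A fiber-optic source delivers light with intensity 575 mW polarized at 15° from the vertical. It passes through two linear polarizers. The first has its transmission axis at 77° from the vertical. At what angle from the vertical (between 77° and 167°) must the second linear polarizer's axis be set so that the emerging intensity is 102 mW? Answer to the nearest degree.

θ ≈ 103°

I₁ = I₀ cos²(77° − 15°) = I₀ cos²(62°) = 0.2204 I₀.
Target fraction: 102 / 575 mW = 0.1774 of I₀.
Need I₂/I₀ = 0.1774, so cos²(θ − 77°) = 0.1774 / 0.2204 = 0.8048.
θ − 77° = arccos(√0.8048) = 26.2°, giving θ ≈ 77 + 26.2 = 103.2°.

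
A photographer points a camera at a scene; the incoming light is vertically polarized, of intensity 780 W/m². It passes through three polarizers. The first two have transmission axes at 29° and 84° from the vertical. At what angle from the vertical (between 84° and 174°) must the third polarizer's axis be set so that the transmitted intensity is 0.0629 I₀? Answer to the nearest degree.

θ ≈ 144°

By Malus's law, I₁ = I₀ cos²(29° − 0°) = I₀ cos²(29°) = 0.765 I₀.
I₂ = I₁ cos²(84° − 29°) = 0.765 I₀ · cos²(55°) = 0.2517 I₀.
Need I₃/I₀ = 0.0629, so cos²(θ − 84°) = 0.0629 / 0.2517 = 0.2499.
θ − 84° = arccos(√0.2499) = 60.0°, giving θ ≈ 84 + 60.0 = 144.0°.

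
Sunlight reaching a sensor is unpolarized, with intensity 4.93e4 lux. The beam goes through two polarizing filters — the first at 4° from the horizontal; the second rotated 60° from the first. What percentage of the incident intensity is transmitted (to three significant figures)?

Unpolarized light through the first polarizer → I₁ = 4.93e4 lux/2 = 2.465e+04 lux, polarized at 4°.
I₂ = I₁ · cos²(60°) = 2.465e+04 · 0.25 = 6163 lux.
That is 12.5% of the incident intensity.

≈ 12.5%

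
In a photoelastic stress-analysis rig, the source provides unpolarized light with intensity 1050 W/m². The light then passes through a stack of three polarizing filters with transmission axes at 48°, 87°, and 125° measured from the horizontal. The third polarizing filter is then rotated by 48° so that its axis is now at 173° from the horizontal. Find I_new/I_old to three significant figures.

I_new/I_old ≈ 0.00784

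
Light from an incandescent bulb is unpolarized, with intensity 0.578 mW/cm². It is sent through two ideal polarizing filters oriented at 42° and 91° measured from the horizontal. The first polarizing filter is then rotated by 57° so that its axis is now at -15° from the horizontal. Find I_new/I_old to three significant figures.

I_new/I_old ≈ 0.177

Before rotation:
Unpolarized light through the first polarizer → I₁ = ½ I₀, now polarized at 42°.
I₂ = I₁ cos²(91° − 42°) = 0.5 I₀ · cos²(49°) = 0.2152 I₀.
After rotation:
Unpolarized light through the first polarizer → I₁ = ½ I₀, now polarized at -15°.
Angle between axes 1 and 2: 74°. I₂ = 0.5 I₀ · cos²(74°) = 0.03799 I₀.
Ratio = 0.03799 / 0.2152 = 0.1765.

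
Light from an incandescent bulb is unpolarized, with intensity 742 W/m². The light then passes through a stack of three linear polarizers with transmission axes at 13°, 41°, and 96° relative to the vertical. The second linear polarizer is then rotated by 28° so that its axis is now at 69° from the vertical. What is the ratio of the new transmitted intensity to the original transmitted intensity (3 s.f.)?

I_new/I_old ≈ 0.968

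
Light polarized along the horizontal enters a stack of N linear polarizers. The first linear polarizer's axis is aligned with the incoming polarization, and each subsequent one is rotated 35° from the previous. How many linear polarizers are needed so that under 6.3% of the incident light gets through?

N = 8

First polarizer is aligned with the polarization: full transmission.
Each further stage multiplies by cos²(35°) = 0.671.
After N polarizers: T = 0.671^(N−1). Require T < 0.063 ⇒ N−1 > ln(0.063)/ln(0.671) = 6.93, so N−1 ≥ 7 and N = 8.
Check: N=8 gives T = 0.06125 < 0.063; N=7 gives T = 0.09128.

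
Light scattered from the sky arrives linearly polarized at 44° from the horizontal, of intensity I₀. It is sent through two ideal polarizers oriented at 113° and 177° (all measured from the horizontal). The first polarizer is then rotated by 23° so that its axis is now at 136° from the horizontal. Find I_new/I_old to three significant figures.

Before rotation:
By Malus's law, I₁ = I₀ cos²(113° − 44°) = I₀ cos²(69°) = 0.1284 I₀.
I₂ = I₁ cos²(177° − 113°) = 0.1284 I₀ · cos²(64°) = 0.02468 I₀.
After rotation:
I₁ = I₀ cos²(136° − 44°) = I₀ cos²(88°) = 0.001218 I₀.
I₂ = I₁ cos²(177° − 136°) = 0.001218 I₀ · cos²(41°) = 0.0006937 I₀.
Ratio = 0.0006937 / 0.02468 = 0.02811.

I_new/I_old ≈ 0.0281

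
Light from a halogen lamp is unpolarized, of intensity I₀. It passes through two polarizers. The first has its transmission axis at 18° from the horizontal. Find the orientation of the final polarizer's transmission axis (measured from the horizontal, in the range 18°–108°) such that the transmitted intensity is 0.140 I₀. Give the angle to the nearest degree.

θ ≈ 76°

Unpolarized light through the first polarizer → I₁ = ½ I₀, now polarized at 18°.
Need I₂/I₀ = 0.14, so cos²(θ − 18°) = 0.14 / 0.5 = 0.28.
θ − 18° = arccos(√0.28) = 58.1°, giving θ ≈ 18 + 58.1 = 76.1°.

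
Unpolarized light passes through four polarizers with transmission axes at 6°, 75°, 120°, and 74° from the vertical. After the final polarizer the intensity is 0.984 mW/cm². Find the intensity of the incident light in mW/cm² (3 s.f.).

I₀ ≈ 63.5 mW/cm²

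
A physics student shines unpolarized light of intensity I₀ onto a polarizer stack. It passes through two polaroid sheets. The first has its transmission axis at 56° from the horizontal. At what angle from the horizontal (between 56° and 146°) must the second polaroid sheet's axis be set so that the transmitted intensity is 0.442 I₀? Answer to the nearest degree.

θ ≈ 76°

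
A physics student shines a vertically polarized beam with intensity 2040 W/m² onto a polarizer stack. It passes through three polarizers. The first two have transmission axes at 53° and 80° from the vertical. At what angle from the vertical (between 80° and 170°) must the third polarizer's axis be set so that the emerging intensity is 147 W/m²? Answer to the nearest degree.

θ ≈ 140°

I₁ = I₀ cos²(53° − 0°) = I₀ cos²(53°) = 0.3622 I₀.
I₂ = I₁ cos²(80° − 53°) = 0.3622 I₀ · cos²(27°) = 0.2875 I₀.
Target fraction: 147 / 2040 W/m² = 0.07206 of I₀.
Need I₃/I₀ = 0.07206, so cos²(θ − 80°) = 0.07206 / 0.2875 = 0.2506.
θ − 80° = arccos(√0.2506) = 60.0°, giving θ ≈ 80 + 60.0 = 140.0°.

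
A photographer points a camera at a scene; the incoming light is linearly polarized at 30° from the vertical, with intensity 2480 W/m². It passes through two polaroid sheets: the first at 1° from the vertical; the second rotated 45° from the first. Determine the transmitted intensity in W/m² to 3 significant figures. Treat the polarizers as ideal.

By Malus's law, I₁ = 2480 W/m² · cos²(29°) = 1897 W/m².
I₂ = I₁ · cos²(45°) = 1897 · 0.5 = 948.5 W/m².

I ≈ 949 W/m²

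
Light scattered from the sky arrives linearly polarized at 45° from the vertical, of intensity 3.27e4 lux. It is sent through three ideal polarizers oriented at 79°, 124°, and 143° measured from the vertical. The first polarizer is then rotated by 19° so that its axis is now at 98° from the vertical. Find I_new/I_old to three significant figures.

Before rotation:
I₁ = I₀ cos²(79° − 45°) = I₀ cos²(34°) = 0.6873 I₀.
I₂ = I₁ cos²(124° − 79°) = 0.6873 I₀ · cos²(45°) = 0.3437 I₀.
I₃ = I₂ cos²(143° − 124°) = 0.3437 I₀ · cos²(19°) = 0.3072 I₀.
After rotation:
I₁ = I₀ cos²(98° − 45°) = I₀ cos²(53°) = 0.3622 I₀.
I₂ = I₁ cos²(124° − 98°) = 0.3622 I₀ · cos²(26°) = 0.2926 I₀.
I₃ = I₂ cos²(143° − 124°) = 0.2926 I₀ · cos²(19°) = 0.2616 I₀.
Ratio = 0.2616 / 0.3072 = 0.8514.

I_new/I_old ≈ 0.851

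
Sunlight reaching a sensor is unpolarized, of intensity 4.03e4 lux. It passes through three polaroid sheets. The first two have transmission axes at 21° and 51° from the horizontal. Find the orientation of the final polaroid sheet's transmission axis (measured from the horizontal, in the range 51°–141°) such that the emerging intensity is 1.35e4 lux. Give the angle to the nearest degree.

Unpolarized light through the first polarizer → I₁ = ½ I₀, now polarized at 21°.
I₂ = I₁ cos²(51° − 21°) = 0.5 I₀ · cos²(30°) = 0.375 I₀.
Target fraction: 1.35e4 / 4.03e4 lux = 0.335 of I₀.
Need I₃/I₀ = 0.335, so cos²(θ − 51°) = 0.335 / 0.375 = 0.8933.
θ − 51° = arccos(√0.8933) = 19.1°, giving θ ≈ 51 + 19.1 = 70.1°.

θ ≈ 70°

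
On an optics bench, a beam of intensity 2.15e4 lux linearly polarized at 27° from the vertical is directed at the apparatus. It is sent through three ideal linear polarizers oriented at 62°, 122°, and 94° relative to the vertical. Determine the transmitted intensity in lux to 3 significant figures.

I ≈ 2810 lux

I₁ = 2.15e4 lux · cos²(35°) = 1.443e+04 lux.
I₂ = I₁ · cos²(60°) = 1.443e+04 · 0.25 = 3607 lux.
I₃ = I₂ · cos²(28°) = 3607 · 0.7796 = 2812 lux.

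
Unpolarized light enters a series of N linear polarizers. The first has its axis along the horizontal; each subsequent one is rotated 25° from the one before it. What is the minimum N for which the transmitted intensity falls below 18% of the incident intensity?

First polarizer halves the unpolarized light: factor 1/2.
Each further stage multiplies by cos²(25°) = 0.8214.
After N polarizers: T = 0.5·0.8214^(N−1). Require T < 0.18 ⇒ N−1 > ln(0.18/0.5)/ln(0.8214) = 5.19, so N−1 ≥ 6 and N = 7.
Check: N=7 gives T = 0.1536 < 0.18; N=6 gives T = 0.187.

N = 7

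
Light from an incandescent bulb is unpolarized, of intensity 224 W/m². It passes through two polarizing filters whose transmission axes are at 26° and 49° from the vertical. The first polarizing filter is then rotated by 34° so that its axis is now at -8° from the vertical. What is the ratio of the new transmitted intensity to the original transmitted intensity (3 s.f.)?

I_new/I_old ≈ 0.350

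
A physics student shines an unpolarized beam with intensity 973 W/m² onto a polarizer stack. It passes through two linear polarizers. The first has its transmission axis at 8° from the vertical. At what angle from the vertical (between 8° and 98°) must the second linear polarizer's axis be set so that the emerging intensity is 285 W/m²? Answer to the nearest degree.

Unpolarized light through the first polarizer → I₁ = ½ I₀, now polarized at 8°.
Target fraction: 285 / 973 W/m² = 0.2929 of I₀.
Need I₂/I₀ = 0.2929, so cos²(θ − 8°) = 0.2929 / 0.5 = 0.5858.
θ − 8° = arccos(√0.5858) = 40.1°, giving θ ≈ 8 + 40.1 = 48.1°.

θ ≈ 48°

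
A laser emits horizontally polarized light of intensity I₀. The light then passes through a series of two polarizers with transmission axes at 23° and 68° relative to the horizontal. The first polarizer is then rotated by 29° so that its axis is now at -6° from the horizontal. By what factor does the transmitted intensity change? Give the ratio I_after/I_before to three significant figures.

I_new/I_old ≈ 0.177

Before rotation:
I₁ = I₀ cos²(23° − 0°) = I₀ cos²(23°) = 0.8473 I₀.
I₂ = I₁ cos²(68° − 23°) = 0.8473 I₀ · cos²(45°) = 0.4237 I₀.
After rotation:
I₁ = I₀ cos²(-6° − 0°) = I₀ cos²(6°) = 0.9891 I₀.
I₂ = I₁ cos²(68° + 6°) = 0.9891 I₀ · cos²(74°) = 0.07515 I₀.
Ratio = 0.07515 / 0.4237 = 0.1774.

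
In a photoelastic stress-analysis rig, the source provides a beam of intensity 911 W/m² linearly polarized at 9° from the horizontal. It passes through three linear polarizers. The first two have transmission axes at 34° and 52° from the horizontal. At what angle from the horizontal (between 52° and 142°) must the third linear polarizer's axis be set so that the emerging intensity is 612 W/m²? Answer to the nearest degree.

I₁ = I₀ cos²(34° − 9°) = I₀ cos²(25°) = 0.8214 I₀.
I₂ = I₁ cos²(52° − 34°) = 0.8214 I₀ · cos²(18°) = 0.743 I₀.
Target fraction: 612 / 911 W/m² = 0.6718 of I₀.
Need I₃/I₀ = 0.6718, so cos²(θ − 52°) = 0.6718 / 0.743 = 0.9042.
θ − 52° = arccos(√0.9042) = 18.0°, giving θ ≈ 52 + 18.0 = 70.0°.

θ ≈ 70°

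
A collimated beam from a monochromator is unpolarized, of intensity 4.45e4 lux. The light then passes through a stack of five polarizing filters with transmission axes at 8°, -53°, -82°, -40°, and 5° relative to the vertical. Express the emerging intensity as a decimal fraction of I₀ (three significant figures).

Unpolarized light through the first polarizer → I₁ = 4.45e4 lux/2 = 2.225e+04 lux, polarized at 8°.
I₂ = I₁ · cos²(61°) = 2.225e+04 · 0.235 = 5230 lux.
I₃ = I₂ · cos²(29°) = 5230 · 0.765 = 4000 lux.
I₄ = I₃ · cos²(42°) = 4000 · 0.5523 = 2209 lux.
I₅ = I₄ · cos²(45°) = 2209 · 0.5 = 1105 lux.
Transmitted fraction = 0.02482.

I/I₀ ≈ 0.0248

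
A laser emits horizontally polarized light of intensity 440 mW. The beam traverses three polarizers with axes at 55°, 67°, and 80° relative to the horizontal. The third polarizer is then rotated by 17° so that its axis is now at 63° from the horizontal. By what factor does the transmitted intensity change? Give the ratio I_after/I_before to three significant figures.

I_new/I_old ≈ 1.05

Before rotation:
I₁ = I₀ cos²(55° − 0°) = I₀ cos²(55°) = 0.329 I₀.
I₂ = I₁ cos²(67° − 55°) = 0.329 I₀ · cos²(12°) = 0.3148 I₀.
I₃ = I₂ cos²(80° − 67°) = 0.3148 I₀ · cos²(13°) = 0.2988 I₀.
After rotation:
I₁ = I₀ cos²(55° − 0°) = I₀ cos²(55°) = 0.329 I₀.
I₂ = I₁ cos²(67° − 55°) = 0.329 I₀ · cos²(12°) = 0.3148 I₀.
I₃ = I₂ cos²(63° − 67°) = 0.3148 I₀ · cos²(4°) = 0.3132 I₀.
Ratio = 0.3132 / 0.2988 = 1.048.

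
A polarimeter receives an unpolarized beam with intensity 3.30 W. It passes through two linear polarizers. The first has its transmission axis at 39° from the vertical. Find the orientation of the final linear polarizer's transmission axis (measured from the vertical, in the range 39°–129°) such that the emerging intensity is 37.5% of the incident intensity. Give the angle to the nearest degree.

θ ≈ 69°

Unpolarized light through the first polarizer → I₁ = ½ I₀, now polarized at 39°.
Need I₂/I₀ = 0.375, so cos²(θ − 39°) = 0.375 / 0.5 = 0.75.
θ − 39° = arccos(√0.75) = 30.0°, giving θ ≈ 39 + 30.0 = 69.0°.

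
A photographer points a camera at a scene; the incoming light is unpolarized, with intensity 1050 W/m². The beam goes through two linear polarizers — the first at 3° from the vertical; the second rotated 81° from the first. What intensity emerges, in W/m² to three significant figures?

Unpolarized light through the first polarizer → I₁ = 1050 W/m²/2 = 525 W/m², polarized at 3°.
I₂ = I₁ · cos²(81°) = 525 · 0.02447 = 12.85 W/m².

I ≈ 12.8 W/m²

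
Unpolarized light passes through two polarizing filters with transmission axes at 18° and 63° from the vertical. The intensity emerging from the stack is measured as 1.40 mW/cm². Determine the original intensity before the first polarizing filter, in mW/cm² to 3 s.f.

Unpolarized light through the first polarizer → I₁ = ½ I₀, now polarized at 18°.
I₂ = I₁ cos²(63° − 18°) = 0.5 I₀ · cos²(45°) = 0.25 I₀.
So 1.40 mW/cm² = 0.25 I₀, giving I₀ = 1.40/0.25 = 5.6 mW/cm².

I₀ ≈ 5.60 mW/cm²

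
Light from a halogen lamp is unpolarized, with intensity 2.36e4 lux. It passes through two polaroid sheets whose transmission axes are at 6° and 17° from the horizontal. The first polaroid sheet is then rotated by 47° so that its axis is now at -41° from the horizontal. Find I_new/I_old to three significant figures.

Before rotation:
Unpolarized light through the first polarizer → I₁ = ½ I₀, now polarized at 6°.
I₂ = I₁ cos²(17° − 6°) = 0.5 I₀ · cos²(11°) = 0.4818 I₀.
After rotation:
Unpolarized light through the first polarizer → I₁ = ½ I₀, now polarized at -41°.
I₂ = I₁ cos²(17° + 41°) = 0.5 I₀ · cos²(58°) = 0.1404 I₀.
Ratio = 0.1404 / 0.4818 = 0.2914.

I_new/I_old ≈ 0.291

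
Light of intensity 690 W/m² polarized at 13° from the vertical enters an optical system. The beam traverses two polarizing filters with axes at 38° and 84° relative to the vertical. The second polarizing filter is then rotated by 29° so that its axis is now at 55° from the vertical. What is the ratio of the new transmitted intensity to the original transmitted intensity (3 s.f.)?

Before rotation:
By Malus's law, I₁ = I₀ cos²(38° − 13°) = I₀ cos²(25°) = 0.8214 I₀.
I₂ = I₁ cos²(84° − 38°) = 0.8214 I₀ · cos²(46°) = 0.3964 I₀.
After rotation:
I₁ = I₀ cos²(38° − 13°) = I₀ cos²(25°) = 0.8214 I₀.
I₂ = I₁ cos²(55° − 38°) = 0.8214 I₀ · cos²(17°) = 0.7512 I₀.
Ratio = 0.7512 / 0.3964 = 1.895.

I_new/I_old ≈ 1.90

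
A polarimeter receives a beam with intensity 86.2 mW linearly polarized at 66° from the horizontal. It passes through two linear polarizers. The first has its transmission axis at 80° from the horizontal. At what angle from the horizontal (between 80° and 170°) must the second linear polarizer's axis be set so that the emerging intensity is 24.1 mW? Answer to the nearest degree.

By Malus's law, I₁ = I₀ cos²(80° − 66°) = I₀ cos²(14°) = 0.9415 I₀.
Target fraction: 24.1 / 86.2 mW = 0.2796 of I₀.
Need I₂/I₀ = 0.2796, so cos²(θ − 80°) = 0.2796 / 0.9415 = 0.297.
θ − 80° = arccos(√0.297) = 57.0°, giving θ ≈ 80 + 57.0 = 137.0°.

θ ≈ 137°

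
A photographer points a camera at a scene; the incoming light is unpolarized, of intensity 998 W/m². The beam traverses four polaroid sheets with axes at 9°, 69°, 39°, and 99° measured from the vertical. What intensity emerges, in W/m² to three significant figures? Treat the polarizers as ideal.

I ≈ 23.4 W/m²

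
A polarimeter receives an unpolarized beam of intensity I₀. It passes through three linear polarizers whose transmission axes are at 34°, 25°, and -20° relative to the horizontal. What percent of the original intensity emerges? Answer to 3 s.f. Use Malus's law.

≈ 24.4%

Unpolarized light through the first polarizer → I₁ = ½ I₀, now polarized at 34°.
I₂ = I₁ cos²(25° − 34°) = 0.5 I₀ · cos²(9°) = 0.4878 I₀.
I₃ = I₂ cos²(-20° − 25°) = 0.4878 I₀ · cos²(45°) = 0.2439 I₀.
That is 24.39% of the incident intensity.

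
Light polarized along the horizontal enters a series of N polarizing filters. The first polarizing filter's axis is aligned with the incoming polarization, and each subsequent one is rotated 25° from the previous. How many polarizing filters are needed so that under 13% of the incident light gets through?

N = 12

First polarizer is aligned with the polarization: full transmission.
Each further stage multiplies by cos²(25°) = 0.8214.
After N polarizers: T = 0.8214^(N−1). Require T < 0.13 ⇒ N−1 > ln(0.13)/ln(0.8214) = 10.37, so N−1 ≥ 11 and N = 12.
Check: N=12 gives T = 0.1148 < 0.13; N=11 gives T = 0.1398.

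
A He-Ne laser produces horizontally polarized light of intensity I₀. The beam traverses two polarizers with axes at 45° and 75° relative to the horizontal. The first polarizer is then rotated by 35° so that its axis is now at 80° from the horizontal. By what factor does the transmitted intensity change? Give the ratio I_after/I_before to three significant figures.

I_new/I_old ≈ 0.0798

Before rotation:
By Malus's law, I₁ = I₀ cos²(45° − 0°) = I₀ cos²(45°) = 0.5 I₀.
I₂ = I₁ cos²(75° − 45°) = 0.5 I₀ · cos²(30°) = 0.375 I₀.
After rotation:
I₁ = I₀ cos²(80° − 0°) = I₀ cos²(80°) = 0.03015 I₀.
I₂ = I₁ cos²(75° − 80°) = 0.03015 I₀ · cos²(5°) = 0.02992 I₀.
Ratio = 0.02992 / 0.375 = 0.0798.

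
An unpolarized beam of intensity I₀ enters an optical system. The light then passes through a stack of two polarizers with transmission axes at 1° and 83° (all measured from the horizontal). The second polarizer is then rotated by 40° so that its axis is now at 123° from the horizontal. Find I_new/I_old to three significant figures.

I_new/I_old ≈ 14.5

Before rotation:
Unpolarized light through the first polarizer → I₁ = ½ I₀, now polarized at 1°.
I₂ = I₁ cos²(83° − 1°) = 0.5 I₀ · cos²(82°) = 0.009685 I₀.
After rotation:
Unpolarized light through the first polarizer → I₁ = ½ I₀, now polarized at 1°.
Angle between axes 1 and 2: 58°. I₂ = 0.5 I₀ · cos²(58°) = 0.1404 I₀.
Ratio = 0.1404 / 0.009685 = 14.5.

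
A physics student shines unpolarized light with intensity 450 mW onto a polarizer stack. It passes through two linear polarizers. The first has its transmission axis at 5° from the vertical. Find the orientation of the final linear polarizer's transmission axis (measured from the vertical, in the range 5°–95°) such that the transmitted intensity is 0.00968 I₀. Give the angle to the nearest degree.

Unpolarized light through the first polarizer → I₁ = ½ I₀, now polarized at 5°.
Need I₂/I₀ = 0.00968, so cos²(θ − 5°) = 0.00968 / 0.5 = 0.01936.
θ − 5° = arccos(√0.01936) = 82.0°, giving θ ≈ 5 + 82.0 = 87.0°.

θ ≈ 87°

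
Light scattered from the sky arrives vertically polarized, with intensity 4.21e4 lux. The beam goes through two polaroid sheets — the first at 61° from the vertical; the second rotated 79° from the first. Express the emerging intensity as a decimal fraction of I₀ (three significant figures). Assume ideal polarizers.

I/I₀ ≈ 0.00856

I₁ = 4.21e4 lux · cos²(61°) = 9895 lux.
I₂ = I₁ · cos²(79°) = 9895 · 0.03641 = 360.3 lux.
Transmitted fraction = 0.008557.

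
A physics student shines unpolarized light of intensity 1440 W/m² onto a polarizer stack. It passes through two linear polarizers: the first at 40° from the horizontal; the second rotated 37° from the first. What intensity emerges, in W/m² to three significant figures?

Unpolarized light through the first polarizer → I₁ = 1440 W/m²/2 = 720 W/m², polarized at 40°.
I₂ = I₁ · cos²(37°) = 720 · 0.6378 = 459.2 W/m².

I ≈ 459 W/m²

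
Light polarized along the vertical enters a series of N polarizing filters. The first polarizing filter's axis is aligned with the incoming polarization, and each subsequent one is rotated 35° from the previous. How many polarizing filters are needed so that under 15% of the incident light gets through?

N = 6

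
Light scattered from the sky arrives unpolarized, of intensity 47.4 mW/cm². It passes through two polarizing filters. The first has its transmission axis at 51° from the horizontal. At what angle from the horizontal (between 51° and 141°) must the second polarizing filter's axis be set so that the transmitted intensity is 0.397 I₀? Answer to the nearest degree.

Unpolarized light through the first polarizer → I₁ = ½ I₀, now polarized at 51°.
Need I₂/I₀ = 0.397, so cos²(θ − 51°) = 0.397 / 0.5 = 0.794.
θ − 51° = arccos(√0.794) = 27.0°, giving θ ≈ 51 + 27.0 = 78.0°.

θ ≈ 78°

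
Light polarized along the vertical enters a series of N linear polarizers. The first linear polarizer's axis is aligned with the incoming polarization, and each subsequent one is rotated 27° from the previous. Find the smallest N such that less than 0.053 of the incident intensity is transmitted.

N = 14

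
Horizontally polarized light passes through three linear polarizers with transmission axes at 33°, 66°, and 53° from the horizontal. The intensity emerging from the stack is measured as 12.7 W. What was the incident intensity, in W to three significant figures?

I₀ ≈ 27.0 W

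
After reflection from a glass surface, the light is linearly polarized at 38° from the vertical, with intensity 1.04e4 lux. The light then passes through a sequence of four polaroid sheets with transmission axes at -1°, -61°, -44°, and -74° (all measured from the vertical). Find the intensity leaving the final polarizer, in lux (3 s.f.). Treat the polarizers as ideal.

I ≈ 1080 lux

By Malus's law, I₁ = 1.04e4 lux · cos²(39°) = 6281 lux.
I₂ = I₁ · cos²(60°) = 6281 · 0.25 = 1570 lux.
I₃ = I₂ · cos²(17°) = 1570 · 0.9145 = 1436 lux.
I₄ = I₃ · cos²(30°) = 1436 · 0.75 = 1077 lux.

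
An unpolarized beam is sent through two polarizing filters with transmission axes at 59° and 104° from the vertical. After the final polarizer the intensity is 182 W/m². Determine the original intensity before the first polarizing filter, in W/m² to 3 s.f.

I₀ ≈ 728 W/m²

Unpolarized light through the first polarizer → I₁ = ½ I₀, now polarized at 59°.
I₂ = I₁ cos²(104° − 59°) = 0.5 I₀ · cos²(45°) = 0.25 I₀.
So 182 W/m² = 0.25 I₀, giving I₀ = 182/0.25 = 728 W/m².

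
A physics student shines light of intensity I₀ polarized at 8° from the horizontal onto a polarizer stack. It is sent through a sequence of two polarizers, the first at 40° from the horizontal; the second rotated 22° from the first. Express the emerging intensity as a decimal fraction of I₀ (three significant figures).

I₁ = I₀ cos²(40° − 8°) = I₀ cos²(32°) = 0.7192 I₀.
I₂ = I₁ cos²(22°) = 0.7192 · 0.8597 I₀ = 0.6183 I₀.
Transmitted fraction = 0.6183.

≈ 0.618 I₀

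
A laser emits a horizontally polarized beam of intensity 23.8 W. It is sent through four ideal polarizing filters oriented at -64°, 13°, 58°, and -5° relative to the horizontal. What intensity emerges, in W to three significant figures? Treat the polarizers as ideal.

I₁ = 23.8 W · cos²(64°) = 4.574 W.
I₂ = I₁ · cos²(77°) = 4.574 · 0.0506 = 0.2314 W.
I₃ = I₂ · cos²(45°) = 0.2314 · 0.5 = 0.1157 W.
I₄ = I₃ · cos²(63°) = 0.1157 · 0.2061 = 0.02385 W.

I ≈ 0.0239 W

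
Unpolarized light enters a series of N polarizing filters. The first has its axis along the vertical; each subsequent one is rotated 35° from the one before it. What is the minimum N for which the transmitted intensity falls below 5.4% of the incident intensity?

N = 7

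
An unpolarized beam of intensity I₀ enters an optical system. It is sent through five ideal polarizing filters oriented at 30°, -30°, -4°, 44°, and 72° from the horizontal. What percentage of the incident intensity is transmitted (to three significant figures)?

≈ 3.52%

Unpolarized light through the first polarizer → I₁ = ½ I₀, now polarized at 30°.
I₂ = I₁ cos²(-30° − 30°) = 0.5 I₀ · cos²(60°) = 0.125 I₀.
I₃ = I₂ cos²(-4° + 30°) = 0.125 I₀ · cos²(26°) = 0.101 I₀.
I₄ = I₃ cos²(44° + 4°) = 0.101 I₀ · cos²(48°) = 0.04521 I₀.
I₅ = I₄ cos²(72° − 44°) = 0.04521 I₀ · cos²(28°) = 0.03525 I₀.
That is 3.525% of the incident intensity.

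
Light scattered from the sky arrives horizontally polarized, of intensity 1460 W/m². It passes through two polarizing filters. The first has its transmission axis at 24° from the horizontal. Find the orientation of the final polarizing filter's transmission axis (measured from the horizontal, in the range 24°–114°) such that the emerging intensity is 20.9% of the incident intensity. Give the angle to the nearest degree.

I₁ = I₀ cos²(24° − 0°) = I₀ cos²(24°) = 0.8346 I₀.
Need I₂/I₀ = 0.209, so cos²(θ − 24°) = 0.209 / 0.8346 = 0.2504.
θ − 24° = arccos(√0.2504) = 60.0°, giving θ ≈ 24 + 60.0 = 84.0°.

θ ≈ 84°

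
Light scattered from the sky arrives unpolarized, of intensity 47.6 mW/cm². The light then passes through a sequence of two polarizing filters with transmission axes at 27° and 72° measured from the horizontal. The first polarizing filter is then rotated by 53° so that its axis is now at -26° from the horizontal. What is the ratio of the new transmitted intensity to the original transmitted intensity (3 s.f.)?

I_new/I_old ≈ 0.0387

Before rotation:
Unpolarized light through the first polarizer → I₁ = ½ I₀, now polarized at 27°.
I₂ = I₁ cos²(72° − 27°) = 0.5 I₀ · cos²(45°) = 0.25 I₀.
After rotation:
Unpolarized light through the first polarizer → I₁ = ½ I₀, now polarized at -26°.
Angle between axes 1 and 2: 82°. I₂ = 0.5 I₀ · cos²(82°) = 0.009685 I₀.
Ratio = 0.009685 / 0.25 = 0.03874.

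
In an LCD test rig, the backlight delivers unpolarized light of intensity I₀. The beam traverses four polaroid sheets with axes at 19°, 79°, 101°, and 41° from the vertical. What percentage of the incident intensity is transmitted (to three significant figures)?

≈ 2.69%

Unpolarized light through the first polarizer → I₁ = ½ I₀, now polarized at 19°.
I₂ = I₁ cos²(79° − 19°) = 0.5 I₀ · cos²(60°) = 0.125 I₀.
I₃ = I₂ cos²(101° − 79°) = 0.125 I₀ · cos²(22°) = 0.1075 I₀.
I₄ = I₃ cos²(41° − 101°) = 0.1075 I₀ · cos²(60°) = 0.02686 I₀.
That is 2.686% of the incident intensity.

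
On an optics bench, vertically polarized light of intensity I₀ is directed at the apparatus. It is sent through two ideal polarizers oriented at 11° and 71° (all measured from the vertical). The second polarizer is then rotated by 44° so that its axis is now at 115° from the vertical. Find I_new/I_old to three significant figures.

I_new/I_old ≈ 0.234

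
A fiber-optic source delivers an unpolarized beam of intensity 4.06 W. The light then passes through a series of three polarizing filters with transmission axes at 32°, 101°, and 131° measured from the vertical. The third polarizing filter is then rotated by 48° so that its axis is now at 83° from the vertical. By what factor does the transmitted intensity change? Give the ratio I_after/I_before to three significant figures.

I_new/I_old ≈ 1.21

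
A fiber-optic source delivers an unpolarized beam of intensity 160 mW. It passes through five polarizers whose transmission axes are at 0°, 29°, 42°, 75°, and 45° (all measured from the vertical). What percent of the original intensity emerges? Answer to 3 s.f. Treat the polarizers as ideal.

≈ 19.2%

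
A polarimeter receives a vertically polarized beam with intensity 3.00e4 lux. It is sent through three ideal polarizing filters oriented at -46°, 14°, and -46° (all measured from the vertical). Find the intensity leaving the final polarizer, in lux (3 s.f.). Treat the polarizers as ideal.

I ≈ 905 lux

By Malus's law, I₁ = 3.00e4 lux · cos²(46°) = 1.448e+04 lux.
I₂ = I₁ · cos²(60°) = 1.448e+04 · 0.25 = 3619 lux.
I₃ = I₂ · cos²(60°) = 3619 · 0.25 = 904.8 lux.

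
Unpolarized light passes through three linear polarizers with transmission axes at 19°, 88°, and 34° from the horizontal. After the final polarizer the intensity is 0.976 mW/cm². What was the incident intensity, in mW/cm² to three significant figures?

I₀ ≈ 44.0 mW/cm²

Unpolarized light through the first polarizer → I₁ = ½ I₀, now polarized at 19°.
I₂ = I₁ cos²(88° − 19°) = 0.5 I₀ · cos²(69°) = 0.06421 I₀.
I₃ = I₂ cos²(34° − 88°) = 0.06421 I₀ · cos²(54°) = 0.02219 I₀.
So 0.976 mW/cm² = 0.02219 I₀, giving I₀ = 0.976/0.02219 = 43.99 mW/cm².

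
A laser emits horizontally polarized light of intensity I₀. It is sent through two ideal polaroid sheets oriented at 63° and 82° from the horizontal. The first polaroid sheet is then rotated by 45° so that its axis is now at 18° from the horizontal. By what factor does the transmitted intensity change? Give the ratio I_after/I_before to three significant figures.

I_new/I_old ≈ 0.943

Before rotation:
By Malus's law, I₁ = I₀ cos²(63° − 0°) = I₀ cos²(63°) = 0.2061 I₀.
I₂ = I₁ cos²(82° − 63°) = 0.2061 I₀ · cos²(19°) = 0.1843 I₀.
After rotation:
I₁ = I₀ cos²(18° − 0°) = I₀ cos²(18°) = 0.9045 I₀.
I₂ = I₁ cos²(82° − 18°) = 0.9045 I₀ · cos²(64°) = 0.1738 I₀.
Ratio = 0.1738 / 0.1843 = 0.9433.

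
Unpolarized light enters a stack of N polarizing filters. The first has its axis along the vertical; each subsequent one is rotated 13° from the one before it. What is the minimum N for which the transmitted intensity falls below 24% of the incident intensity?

N = 16

First polarizer halves the unpolarized light: factor 1/2.
Each further stage multiplies by cos²(13°) = 0.9494.
After N polarizers: T = 0.5·0.9494^(N−1). Require T < 0.24 ⇒ N−1 > ln(0.24/0.5)/ln(0.9494) = 14.13, so N−1 ≥ 15 and N = 16.
Check: N=16 gives T = 0.2294 < 0.24; N=15 gives T = 0.2417.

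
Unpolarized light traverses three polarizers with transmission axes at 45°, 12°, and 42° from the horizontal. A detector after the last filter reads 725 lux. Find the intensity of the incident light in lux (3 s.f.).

I₀ ≈ 2750 lux

Unpolarized light through the first polarizer → I₁ = ½ I₀, now polarized at 45°.
I₂ = I₁ cos²(12° − 45°) = 0.5 I₀ · cos²(33°) = 0.3517 I₀.
I₃ = I₂ cos²(42° − 12°) = 0.3517 I₀ · cos²(30°) = 0.2638 I₀.
So 725 lux = 0.2638 I₀, giving I₀ = 725/0.2638 = 2749 lux.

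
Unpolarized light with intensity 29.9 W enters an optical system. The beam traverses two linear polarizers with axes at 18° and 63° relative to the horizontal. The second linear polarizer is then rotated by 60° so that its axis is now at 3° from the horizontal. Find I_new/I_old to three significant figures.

I_new/I_old ≈ 1.87

Before rotation:
Unpolarized light through the first polarizer → I₁ = ½ I₀, now polarized at 18°.
I₂ = I₁ cos²(63° − 18°) = 0.5 I₀ · cos²(45°) = 0.25 I₀.
After rotation:
Unpolarized light through the first polarizer → I₁ = ½ I₀, now polarized at 18°.
I₂ = I₁ cos²(3° − 18°) = 0.5 I₀ · cos²(15°) = 0.4665 I₀.
Ratio = 0.4665 / 0.25 = 1.866.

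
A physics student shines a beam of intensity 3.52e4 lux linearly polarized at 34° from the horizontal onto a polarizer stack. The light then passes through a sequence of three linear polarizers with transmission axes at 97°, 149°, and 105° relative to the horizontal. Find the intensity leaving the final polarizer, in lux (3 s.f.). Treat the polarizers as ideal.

I ≈ 1420 lux

I₁ = 3.52e4 lux · cos²(63°) = 7255 lux.
I₂ = I₁ · cos²(52°) = 7255 · 0.379 = 2750 lux.
I₃ = I₂ · cos²(44°) = 2750 · 0.5174 = 1423 lux.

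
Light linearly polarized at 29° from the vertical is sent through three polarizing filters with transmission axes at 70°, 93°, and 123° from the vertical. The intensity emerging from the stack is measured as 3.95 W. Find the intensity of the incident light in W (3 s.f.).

By Malus's law, I₁ = I₀ cos²(70° − 29°) = I₀ cos²(41°) = 0.5696 I₀.
I₂ = I₁ cos²(93° − 70°) = 0.5696 I₀ · cos²(23°) = 0.4826 I₀.
I₃ = I₂ cos²(123° − 93°) = 0.4826 I₀ · cos²(30°) = 0.362 I₀.
So 3.95 W = 0.362 I₀, giving I₀ = 3.95/0.362 = 10.91 W.

I₀ ≈ 10.9 W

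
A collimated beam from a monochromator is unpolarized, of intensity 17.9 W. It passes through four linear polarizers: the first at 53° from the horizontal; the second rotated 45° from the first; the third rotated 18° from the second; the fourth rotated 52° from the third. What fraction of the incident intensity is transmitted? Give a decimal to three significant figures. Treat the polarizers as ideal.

I/I₀ ≈ 0.0857

Unpolarized light through the first polarizer → I₁ = 17.9 W/2 = 8.95 W, polarized at 53°.
I₂ = I₁ · cos²(45°) = 8.95 · 0.5 = 4.475 W.
I₃ = I₂ · cos²(18°) = 4.475 · 0.9045 = 4.048 W.
I₄ = I₃ · cos²(52°) = 4.048 · 0.379 = 1.534 W.
Transmitted fraction = 0.08571.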